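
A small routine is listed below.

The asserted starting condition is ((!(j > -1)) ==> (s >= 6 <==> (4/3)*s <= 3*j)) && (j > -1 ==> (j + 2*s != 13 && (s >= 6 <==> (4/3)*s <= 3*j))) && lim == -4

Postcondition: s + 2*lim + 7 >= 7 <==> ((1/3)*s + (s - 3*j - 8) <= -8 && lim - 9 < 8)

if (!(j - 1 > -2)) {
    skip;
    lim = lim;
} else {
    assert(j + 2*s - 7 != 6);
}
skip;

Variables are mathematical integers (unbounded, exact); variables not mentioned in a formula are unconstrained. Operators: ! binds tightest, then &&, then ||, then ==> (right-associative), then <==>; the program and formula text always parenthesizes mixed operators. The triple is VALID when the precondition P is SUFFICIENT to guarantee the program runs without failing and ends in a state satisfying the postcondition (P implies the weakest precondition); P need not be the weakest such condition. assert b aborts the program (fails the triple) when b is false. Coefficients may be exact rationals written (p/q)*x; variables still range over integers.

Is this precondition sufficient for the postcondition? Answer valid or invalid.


Working backward. After the program, the postcondition s + 2*lim + 7 >= 7 <==> ((1/3)*s + (s - 3*j - 8) <= -8 && lim - 9 < 8) must hold; in canonical form it is 2*lim + s >= 0 <==> ((4/3)*s <= 3*j && lim < 17).
Before skip: 2*lim + s >= 0 <==> ((4/3)*s <= 3*j && lim < 17)
Then branch requires 2*lim + s >= 0 <==> ((4/3)*s <= 3*j && lim < 17); else branch requires j + 2*s != 13 && (2*lim + s >= 0 <==> ((4/3)*s <= 3*j && lim < 17)).
Before the if: ((!(j > -1)) ==> (2*lim + s >= 0 <==> ((4/3)*s <= 3*j && lim < 17))) && (j > -1 ==> (j + 2*s != 13 && (2*lim + s >= 0 <==> ((4/3)*s <= 3*j && lim < 17))))
The weakest precondition is ((!(j > -1)) ==> (2*lim + s >= 0 <==> ((4/3)*s <= 3*j && lim < 17))) && (j > -1 ==> (j + 2*s != 13 && (2*lim + s >= 0 <==> ((4/3)*s <= 3*j && lim < 17)))).
Check whether ((!(j > -1)) ==> (s >= 6 <==> (4/3)*s <= 3*j)) && (j > -1 ==> (j + 2*s != 13 && (s >= 6 <==> (4/3)*s <= 3*j))) && lim == -4 implies it.
Countermodel: at the initial state j = 3, lim = -4, s = 6, the precondition holds but the weakest precondition fails.
Answer: invalid


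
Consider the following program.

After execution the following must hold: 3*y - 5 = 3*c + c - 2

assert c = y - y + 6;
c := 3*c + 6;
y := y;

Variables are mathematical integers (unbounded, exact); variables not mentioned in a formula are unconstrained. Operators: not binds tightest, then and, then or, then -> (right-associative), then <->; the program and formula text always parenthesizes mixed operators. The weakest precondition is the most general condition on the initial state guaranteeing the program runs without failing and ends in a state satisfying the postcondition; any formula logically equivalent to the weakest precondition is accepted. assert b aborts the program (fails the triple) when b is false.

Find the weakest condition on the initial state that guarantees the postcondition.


Working backward. After the program, the postcondition 3*y - 5 = 3*c + c - 2 must hold; in canonical form it is 3*y = 4*c + 3.
Before y := y: 3*y = 4*c + 3
Before c := 3*c + 6: 3*y = 12*c + 27
Before assert c = y - y + 6: c = 6 and 3*y = 12*c + 27
Answer: WP = c = 6 and 3*y = 12*c + 27


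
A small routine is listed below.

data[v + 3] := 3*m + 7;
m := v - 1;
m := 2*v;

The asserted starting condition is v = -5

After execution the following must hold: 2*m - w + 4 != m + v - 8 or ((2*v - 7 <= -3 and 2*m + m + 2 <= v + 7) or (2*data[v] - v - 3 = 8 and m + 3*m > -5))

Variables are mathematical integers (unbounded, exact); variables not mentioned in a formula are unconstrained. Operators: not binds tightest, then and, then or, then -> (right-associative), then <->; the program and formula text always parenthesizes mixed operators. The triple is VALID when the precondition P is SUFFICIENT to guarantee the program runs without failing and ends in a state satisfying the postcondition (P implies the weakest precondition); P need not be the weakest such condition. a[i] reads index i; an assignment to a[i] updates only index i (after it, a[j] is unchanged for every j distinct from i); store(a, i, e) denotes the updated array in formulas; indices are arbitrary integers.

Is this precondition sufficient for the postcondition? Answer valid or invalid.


Working backward. After the program, the postcondition 2*m - w + 4 != m + v - 8 or ((2*v - 7 <= -3 and 2*m + m + 2 <= v + 7) or (2*data[v] - v - 3 = 8 and m + 3*m > -5)) must hold; in canonical form it is m != v + w - 12 or (2*v <= 4 and 3*m <= v + 5) or (2*data[v] = v + 11 and 4*m > -5).
Before m := 2*v: v != w - 12 or (2*v <= 4 and 5*v <= 5) or (2*data[v] = v + 11 and 8*v > -5)
Before m := v - 1: v != w - 12 or (2*v <= 4 and 5*v <= 5) or (2*data[v] = v + 11 and 8*v > -5)
Before data[v + 3] := 3*m + 7: v != w - 12 or (2*v <= 4 and 5*v <= 5) or (2*store(data, v + 3, 3*m + 7)[v] = v + 11 and 8*v > -5)
The weakest precondition is v != w - 12 or (2*v <= 4 and 5*v <= 5) or (2*store(data, v + 3, 3*m + 7)[v] = v + 11 and 8*v > -5).
Check whether v = -5 implies it.
Every state satisfying the precondition satisfies the weakest precondition: the implication holds.
Answer: valid


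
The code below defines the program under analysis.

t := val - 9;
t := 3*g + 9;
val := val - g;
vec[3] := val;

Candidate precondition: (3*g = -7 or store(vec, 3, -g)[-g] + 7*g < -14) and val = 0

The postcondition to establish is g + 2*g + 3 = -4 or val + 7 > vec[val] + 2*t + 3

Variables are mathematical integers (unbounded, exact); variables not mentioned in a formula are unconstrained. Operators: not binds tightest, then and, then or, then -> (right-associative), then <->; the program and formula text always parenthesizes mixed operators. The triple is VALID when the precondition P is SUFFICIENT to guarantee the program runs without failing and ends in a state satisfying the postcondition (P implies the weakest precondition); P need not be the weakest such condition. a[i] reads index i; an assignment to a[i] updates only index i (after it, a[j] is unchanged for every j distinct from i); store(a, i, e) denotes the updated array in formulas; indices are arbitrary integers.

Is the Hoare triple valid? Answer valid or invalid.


Working backward. After the program, the postcondition g + 2*g + 3 = -4 or val + 7 > vec[val] + 2*t + 3 must hold; in canonical form it is 3*g = -7 or val > vec[val] + 2*t - 4.
Before vec[3] := val: 3*g = -7 or val > store(vec, 3, val)[val] + 2*t - 4
Before val := val - g: 3*g = -7 or val > store(vec, 3, -g + val)[-g + val] + g + 2*t - 4
Before t := 3*g + 9: 3*g = -7 or val > store(vec, 3, -g + val)[-g + val] + 7*g + 14
Before t := val - 9: 3*g = -7 or val > store(vec, 3, -g + val)[-g + val] + 7*g + 14
The weakest precondition is 3*g = -7 or val > store(vec, 3, -g + val)[-g + val] + 7*g + 14.
Check whether (3*g = -7 or store(vec, 3, -g)[-g] + 7*g < -14) and val = 0 implies it.
Every state satisfying the precondition satisfies the weakest precondition: the implication holds.
Answer: valid


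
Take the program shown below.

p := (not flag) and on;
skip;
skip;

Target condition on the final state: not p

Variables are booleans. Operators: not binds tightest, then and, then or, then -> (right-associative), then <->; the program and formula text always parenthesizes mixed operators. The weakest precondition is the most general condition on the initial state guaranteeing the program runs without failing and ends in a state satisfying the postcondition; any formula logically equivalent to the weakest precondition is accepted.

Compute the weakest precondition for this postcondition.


Working backward. After the program, not p must hold.
Before skip: not p
Before skip: not p
Before p := (not flag) and on: not ((not flag) and on)
Answer: WP = not ((not flag) and on)


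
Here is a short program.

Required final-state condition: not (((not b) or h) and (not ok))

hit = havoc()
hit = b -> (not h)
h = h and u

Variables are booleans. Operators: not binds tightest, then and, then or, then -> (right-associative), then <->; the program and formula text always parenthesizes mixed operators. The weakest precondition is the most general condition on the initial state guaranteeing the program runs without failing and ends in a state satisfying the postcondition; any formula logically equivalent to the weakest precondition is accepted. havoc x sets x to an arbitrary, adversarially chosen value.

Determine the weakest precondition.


Working backward. After the program, not (((not b) or h) and (not ok)) must hold.
Before h := h and u: not (((not b) or (h and u)) and (not ok))
Before hit := b -> (not h): not (((not b) or (h and u)) and (not ok))
Before havoc hit: not (((not b) or (h and u)) and (not ok))
Answer: WP = not (((not b) or (h and u)) and (not ok))


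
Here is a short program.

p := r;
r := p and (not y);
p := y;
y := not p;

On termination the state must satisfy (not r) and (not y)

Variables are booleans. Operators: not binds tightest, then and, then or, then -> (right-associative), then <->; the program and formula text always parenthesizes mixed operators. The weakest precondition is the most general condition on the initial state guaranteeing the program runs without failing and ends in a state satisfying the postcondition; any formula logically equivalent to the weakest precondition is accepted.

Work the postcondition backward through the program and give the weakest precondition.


Working backward. After the program, (not r) and (not y) must hold.
Before y := not p: (not r) and p
Before p := y: (not r) and y
Before r := p and (not y): (not (p and (not y))) and y
Before p := r: (not (r and (not y))) and y
Answer: WP = (not (r and (not y))) and y


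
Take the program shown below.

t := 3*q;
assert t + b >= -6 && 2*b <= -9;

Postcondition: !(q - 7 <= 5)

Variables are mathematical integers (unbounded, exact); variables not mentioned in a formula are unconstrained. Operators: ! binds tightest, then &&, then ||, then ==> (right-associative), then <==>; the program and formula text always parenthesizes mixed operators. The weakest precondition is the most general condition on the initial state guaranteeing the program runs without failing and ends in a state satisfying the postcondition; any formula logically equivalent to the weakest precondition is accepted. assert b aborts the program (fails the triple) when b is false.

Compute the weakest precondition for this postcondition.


Working backward. After the program, the postcondition !(q - 7 <= 5) must hold; in canonical form it is !(q <= 12).
Before assert t + b >= -6 && 2*b <= -9: b + t >= -6 && 2*b <= -9 && (!(q <= 12))
Before t := 3*q: b + 3*q >= -6 && 2*b <= -9 && (!(q <= 12))
Answer: WP = b + 3*q >= -6 && 2*b <= -9 && (!(q <= 12))


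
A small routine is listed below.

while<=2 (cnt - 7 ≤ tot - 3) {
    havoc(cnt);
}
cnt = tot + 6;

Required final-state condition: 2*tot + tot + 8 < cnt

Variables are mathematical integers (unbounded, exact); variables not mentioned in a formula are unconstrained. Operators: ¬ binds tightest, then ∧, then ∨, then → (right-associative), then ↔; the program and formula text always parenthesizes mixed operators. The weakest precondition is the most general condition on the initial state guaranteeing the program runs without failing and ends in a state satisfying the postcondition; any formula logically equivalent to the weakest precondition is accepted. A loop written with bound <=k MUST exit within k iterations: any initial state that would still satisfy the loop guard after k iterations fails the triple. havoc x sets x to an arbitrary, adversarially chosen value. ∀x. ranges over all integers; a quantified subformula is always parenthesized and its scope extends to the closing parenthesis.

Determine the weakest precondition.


Working backward. After the program, the postcondition 2*tot + tot + 8 < cnt must hold; in canonical form it is 3*tot < cnt - 8.
Before cnt := tot + 6: 2*tot < -2
Before the loop (bound <=2), unroll the exhaustion recursion (WP_0 = exit-now case; WP_j = one more guarded iteration, up to j = 2):
  WP_0: (¬(cnt ≤ tot + 4)) ∧ 2*tot < -2
  WP_1: (cnt ≤ tot + 4 → (∀cnt_1. ((¬(cnt_1 ≤ tot + 4)) ∧ 2*tot < -2))) ∧ ((¬(cnt ≤ tot + 4)) → 2*tot < -2)
  WP_2: (cnt ≤ tot + 4 → (∀cnt_2. ((cnt_2 ≤ tot + 4 → (∀cnt_1. ((¬(cnt_1 ≤ tot + 4)) ∧ 2*tot < -2))) ∧ ((¬(cnt_2 ≤ tot + 4)) → 2*tot < -2)))) ∧ ((¬(cnt ≤ tot + 4)) → 2*tot < -2)
So before the loop: (cnt ≤ tot + 4 → (∀cnt_2. ((cnt_2 ≤ tot + 4 → (∀cnt_1. ((¬(cnt_1 ≤ tot + 4)) ∧ 2*tot < -2))) ∧ ((¬(cnt_2 ≤ tot + 4)) → 2*tot < -2)))) ∧ ((¬(cnt ≤ tot + 4)) → 2*tot < -2)
Answer: WP = (cnt ≤ tot + 4 → (∀cnt_2. ((cnt_2 ≤ tot + 4 → (∀cnt_1. ((¬(cnt_1 ≤ tot + 4)) ∧ 2*tot < -2))) ∧ ((¬(cnt_2 ≤ tot + 4)) → 2*tot < -2)))) ∧ ((¬(cnt ≤ tot + 4)) → 2*tot < -2)


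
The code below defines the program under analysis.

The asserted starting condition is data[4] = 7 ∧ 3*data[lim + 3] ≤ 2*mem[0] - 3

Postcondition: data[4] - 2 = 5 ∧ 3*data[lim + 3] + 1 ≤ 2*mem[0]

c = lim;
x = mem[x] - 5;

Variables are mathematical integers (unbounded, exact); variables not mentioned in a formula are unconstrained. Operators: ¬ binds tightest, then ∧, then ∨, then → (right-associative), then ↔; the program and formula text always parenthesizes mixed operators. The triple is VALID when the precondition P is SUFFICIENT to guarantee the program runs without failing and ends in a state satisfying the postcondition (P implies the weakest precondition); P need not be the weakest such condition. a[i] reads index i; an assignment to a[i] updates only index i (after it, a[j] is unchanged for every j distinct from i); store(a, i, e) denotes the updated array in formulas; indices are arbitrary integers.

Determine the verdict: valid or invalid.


Working backward. After the program, the postcondition data[4] - 2 = 5 ∧ 3*data[lim + 3] + 1 ≤ 2*mem[0] must hold; in canonical form it is data[4] = 7 ∧ 3*data[lim + 3] ≤ 2*mem[0] - 1.
Before x := mem[x] - 5: data[4] = 7 ∧ 3*data[lim + 3] ≤ 2*mem[0] - 1
Before c := lim: data[4] = 7 ∧ 3*data[lim + 3] ≤ 2*mem[0] - 1
The weakest precondition is data[4] = 7 ∧ 3*data[lim + 3] ≤ 2*mem[0] - 1.
Check whether data[4] = 7 ∧ 3*data[lim + 3] ≤ 2*mem[0] - 3 implies it.
Every state satisfying the precondition satisfies the weakest precondition: the implication holds.
Answer: valid


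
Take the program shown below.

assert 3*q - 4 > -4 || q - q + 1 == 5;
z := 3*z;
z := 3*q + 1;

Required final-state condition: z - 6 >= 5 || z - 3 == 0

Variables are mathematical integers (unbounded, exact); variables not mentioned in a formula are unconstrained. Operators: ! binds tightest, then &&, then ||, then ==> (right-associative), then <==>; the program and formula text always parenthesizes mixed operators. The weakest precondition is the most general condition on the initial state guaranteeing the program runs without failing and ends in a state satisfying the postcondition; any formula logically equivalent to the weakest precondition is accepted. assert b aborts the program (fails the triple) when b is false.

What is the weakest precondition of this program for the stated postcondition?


Working backward. After the program, the postcondition z - 6 >= 5 || z - 3 == 0 must hold; in canonical form it is z >= 11 || z == 3.
Before z := 3*q + 1: 3*q >= 10 || 3*q == 2
Before z := 3*z: 3*q >= 10 || 3*q == 2
Before assert 3*q - 4 > -4 || q - q + 1 == 5: 3*q > 0 && (3*q >= 10 || 3*q == 2)
Answer: WP = 3*q > 0 && (3*q >= 10 || 3*q == 2)


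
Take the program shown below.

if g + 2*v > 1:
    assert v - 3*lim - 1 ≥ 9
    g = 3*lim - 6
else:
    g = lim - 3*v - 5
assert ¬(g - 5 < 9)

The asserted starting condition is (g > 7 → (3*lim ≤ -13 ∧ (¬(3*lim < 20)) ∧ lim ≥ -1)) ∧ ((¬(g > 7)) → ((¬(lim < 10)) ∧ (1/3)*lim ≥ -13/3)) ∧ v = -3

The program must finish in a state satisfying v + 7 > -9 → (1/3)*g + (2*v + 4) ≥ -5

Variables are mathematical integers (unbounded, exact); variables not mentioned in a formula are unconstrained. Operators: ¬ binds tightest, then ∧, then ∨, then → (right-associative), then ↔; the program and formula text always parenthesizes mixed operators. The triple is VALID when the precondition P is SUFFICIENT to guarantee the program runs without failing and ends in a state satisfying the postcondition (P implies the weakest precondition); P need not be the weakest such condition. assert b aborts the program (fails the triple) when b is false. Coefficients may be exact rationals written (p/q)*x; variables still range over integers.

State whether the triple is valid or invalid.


Working backward. After the program, the postcondition v + 7 > -9 → (1/3)*g + (2*v + 4) ≥ -5 must hold; in canonical form it is v > -16 → (1/3)*g + 2*v ≥ -9.
Before assert ¬(g - 5 < 9): (¬(g < 14)) ∧ (v > -16 → (1/3)*g + 2*v ≥ -9)
Then branch requires v ≥ 3*lim + 10 ∧ (¬(3*lim < 20)) ∧ (v > -16 → lim + 2*v ≥ -7); else branch requires (¬(lim < 3*v + 19)) ∧ (v > -16 → (1/3)*lim + v ≥ -22/3).
Before the if: (g + 2*v > 1 → (v ≥ 3*lim + 10 ∧ (¬(3*lim < 20)) ∧ (v > -16 → lim + 2*v ≥ -7))) ∧ ((¬(g + 2*v > 1)) → ((¬(lim < 3*v + 19)) ∧ (v > -16 → (1/3)*lim + v ≥ -22/3)))
The weakest precondition is (g + 2*v > 1 → (v ≥ 3*lim + 10 ∧ (¬(3*lim < 20)) ∧ (v > -16 → lim + 2*v ≥ -7))) ∧ ((¬(g + 2*v > 1)) → ((¬(lim < 3*v + 19)) ∧ (v > -16 → (1/3)*lim + v ≥ -22/3))).
Check whether (g > 7 → (3*lim ≤ -13 ∧ (¬(3*lim < 20)) ∧ lim ≥ -1)) ∧ ((¬(g > 7)) → ((¬(lim < 10)) ∧ (1/3)*lim ≥ -13/3)) ∧ v = -3 implies it.
Every state satisfying the precondition satisfies the weakest precondition: the implication holds.
Answer: valid


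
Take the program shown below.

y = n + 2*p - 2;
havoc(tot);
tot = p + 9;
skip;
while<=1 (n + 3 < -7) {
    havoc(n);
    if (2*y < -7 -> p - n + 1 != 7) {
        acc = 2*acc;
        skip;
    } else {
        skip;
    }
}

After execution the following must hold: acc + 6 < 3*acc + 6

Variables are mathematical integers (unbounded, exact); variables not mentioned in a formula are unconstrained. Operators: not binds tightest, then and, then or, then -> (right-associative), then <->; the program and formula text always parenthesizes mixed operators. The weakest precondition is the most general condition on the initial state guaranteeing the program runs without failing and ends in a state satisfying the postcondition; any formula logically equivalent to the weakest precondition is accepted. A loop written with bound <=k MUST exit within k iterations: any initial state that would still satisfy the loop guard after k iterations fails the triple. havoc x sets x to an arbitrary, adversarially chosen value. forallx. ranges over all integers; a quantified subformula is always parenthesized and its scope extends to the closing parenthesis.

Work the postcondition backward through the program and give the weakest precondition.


Working backward. After the program, the postcondition acc + 6 < 3*acc + 6 must hold; in canonical form it is 2*acc > 0.
Before the loop (bound <=1), unroll the exhaustion recursion (WP_0 = exit-now case; WP_j = one more guarded iteration, up to j = 1):
  WP_0: (not (n < -10)) and 2*acc > 0
  WP_1: (n < -10 -> (forall n_1. (((2*y < -7 -> p != n_1 + 6) -> ((not (n_1 < -10)) and 4*acc > 0)) and ((not (2*y < -7 -> p != n_1 + 6)) -> ((not (n_1 < -10)) and 2*acc > 0))))) and ((not (n < -10)) -> 2*acc > 0)
So before the loop: (n < -10 -> (forall n_1. (((2*y < -7 -> p != n_1 + 6) -> ((not (n_1 < -10)) and 4*acc > 0)) and ((not (2*y < -7 -> p != n_1 + 6)) -> ((not (n_1 < -10)) and 2*acc > 0))))) and ((not (n < -10)) -> 2*acc > 0)
Before skip: (n < -10 -> (forall n_1. (((2*y < -7 -> p != n_1 + 6) -> ((not (n_1 < -10)) and 4*acc > 0)) and ((not (2*y < -7 -> p != n_1 + 6)) -> ((not (n_1 < -10)) and 2*acc > 0))))) and ((not (n < -10)) -> 2*acc > 0)
Before tot := p + 9: (n < -10 -> (forall n_1. (((2*y < -7 -> p != n_1 + 6) -> ((not (n_1 < -10)) and 4*acc > 0)) and ((not (2*y < -7 -> p != n_1 + 6)) -> ((not (n_1 < -10)) and 2*acc > 0))))) and ((not (n < -10)) -> 2*acc > 0)
Before havoc tot: (n < -10 -> (forall n_1. (((2*y < -7 -> p != n_1 + 6) -> ((not (n_1 < -10)) and 4*acc > 0)) and ((not (2*y < -7 -> p != n_1 + 6)) -> ((not (n_1 < -10)) and 2*acc > 0))))) and ((not (n < -10)) -> 2*acc > 0)
Before y := n + 2*p - 2: (n < -10 -> (forall n_1. (((2*n + 4*p < -3 -> p != n_1 + 6) -> ((not (n_1 < -10)) and 4*acc > 0)) and ((not (2*n + 4*p < -3 -> p != n_1 + 6)) -> ((not (n_1 < -10)) and 2*acc > 0))))) and ((not (n < -10)) -> 2*acc > 0)
Answer: WP = (n < -10 -> (forall n_1. (((2*n + 4*p < -3 -> p != n_1 + 6) -> ((not (n_1 < -10)) and 4*acc > 0)) and ((not (2*n + 4*p < -3 -> p != n_1 + 6)) -> ((not (n_1 < -10)) and 2*acc > 0))))) and ((not (n < -10)) -> 2*acc > 0)


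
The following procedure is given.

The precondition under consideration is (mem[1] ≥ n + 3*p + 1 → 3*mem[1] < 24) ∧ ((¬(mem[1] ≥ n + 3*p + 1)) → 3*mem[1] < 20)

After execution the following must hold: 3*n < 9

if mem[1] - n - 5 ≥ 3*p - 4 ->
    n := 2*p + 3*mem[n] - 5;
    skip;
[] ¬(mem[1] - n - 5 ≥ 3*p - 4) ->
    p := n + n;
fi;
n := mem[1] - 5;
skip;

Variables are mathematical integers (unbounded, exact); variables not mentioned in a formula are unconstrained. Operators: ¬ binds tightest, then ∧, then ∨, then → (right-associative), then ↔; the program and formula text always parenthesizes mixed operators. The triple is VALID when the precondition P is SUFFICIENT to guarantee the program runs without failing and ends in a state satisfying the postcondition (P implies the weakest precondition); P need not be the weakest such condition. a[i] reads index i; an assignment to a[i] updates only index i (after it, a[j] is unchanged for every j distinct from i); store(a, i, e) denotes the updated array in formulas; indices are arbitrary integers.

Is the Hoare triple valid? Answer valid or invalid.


Working backward. After the program, 3*n < 9 must hold.
Before skip: 3*n < 9
Before n := mem[1] - 5: 3*mem[1] < 24
Then branch requires 3*mem[1] < 24; else branch requires 3*mem[1] < 24.
Before the if: (mem[1] ≥ n + 3*p + 1 → 3*mem[1] < 24) ∧ ((¬(mem[1] ≥ n + 3*p + 1)) → 3*mem[1] < 24)
The weakest precondition is (mem[1] ≥ n + 3*p + 1 → 3*mem[1] < 24) ∧ ((¬(mem[1] ≥ n + 3*p + 1)) → 3*mem[1] < 24).
Check whether (mem[1] ≥ n + 3*p + 1 → 3*mem[1] < 24) ∧ ((¬(mem[1] ≥ n + 3*p + 1)) → 3*mem[1] < 20) implies it.
Every state satisfying the precondition satisfies the weakest precondition: the implication holds.
Answer: valid


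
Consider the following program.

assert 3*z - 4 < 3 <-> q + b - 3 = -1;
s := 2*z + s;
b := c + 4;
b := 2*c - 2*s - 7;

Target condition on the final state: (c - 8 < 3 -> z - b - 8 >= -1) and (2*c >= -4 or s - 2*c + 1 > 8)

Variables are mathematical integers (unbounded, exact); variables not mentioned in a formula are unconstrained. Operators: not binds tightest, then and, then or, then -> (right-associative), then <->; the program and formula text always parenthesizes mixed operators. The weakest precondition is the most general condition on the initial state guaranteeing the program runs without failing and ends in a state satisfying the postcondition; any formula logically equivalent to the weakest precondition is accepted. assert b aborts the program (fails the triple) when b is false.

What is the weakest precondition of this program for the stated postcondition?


Working backward. After the program, the postcondition (c - 8 < 3 -> z - b - 8 >= -1) and (2*c >= -4 or s - 2*c + 1 > 8) must hold; in canonical form it is (c < 11 -> z >= b + 7) and (2*c >= -4 or s > 2*c + 7).
Before b := 2*c - 2*s - 7: (c < 11 -> 2*s + z >= 2*c) and (2*c >= -4 or s > 2*c + 7)
Before b := c + 4: (c < 11 -> 2*s + z >= 2*c) and (2*c >= -4 or s > 2*c + 7)
Before s := 2*z + s: (c < 11 -> 2*s + 5*z >= 2*c) and (2*c >= -4 or s + 2*z > 2*c + 7)
Before assert 3*z - 4 < 3 <-> q + b - 3 = -1: (3*z < 7 <-> b + q = 2) and (c < 11 -> 2*s + 5*z >= 2*c) and (2*c >= -4 or s + 2*z > 2*c + 7)
Answer: WP = (3*z < 7 <-> b + q = 2) and (c < 11 -> 2*s + 5*z >= 2*c) and (2*c >= -4 or s + 2*z > 2*c + 7)


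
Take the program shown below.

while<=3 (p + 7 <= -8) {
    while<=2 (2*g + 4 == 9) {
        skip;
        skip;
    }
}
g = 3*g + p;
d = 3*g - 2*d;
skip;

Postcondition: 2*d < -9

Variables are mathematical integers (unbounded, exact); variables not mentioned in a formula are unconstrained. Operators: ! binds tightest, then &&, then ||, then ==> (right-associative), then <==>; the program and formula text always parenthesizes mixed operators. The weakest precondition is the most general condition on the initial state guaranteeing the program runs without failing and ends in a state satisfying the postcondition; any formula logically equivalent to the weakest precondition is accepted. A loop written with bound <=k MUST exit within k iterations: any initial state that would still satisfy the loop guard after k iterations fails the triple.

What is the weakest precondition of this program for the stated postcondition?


Working backward. After the program, 2*d < -9 must hold.
Before skip: 2*d < -9
Before d := 3*g - 2*d: 6*g < 4*d - 9
Before g := 3*g + p: 18*g + 6*p < 4*d - 9
Before the loop (bound <=3), unroll the exhaustion recursion (WP_0 = exit-now case; WP_j = one more guarded iteration, up to j = 3):
  WP_0: (!(p <= -15)) && 18*g + 6*p < 4*d - 9
  WP_1: (p <= -15 ==> ((2*g == 5 ==> ((2*g == 5 ==> ((!(2*g == 5)) && (!(p <= -15)) && 18*g + 6*p < 4*d - 9)) && ((!(2*g == 5)) ==> ((!(p <= -15)) && 18*g + 6*p < 4*d - 9)))) && ((!(2*g == 5)) ==> ((!(p <= -15)) && 18*g + 6*p < 4*d - 9)))) && ((!(p <= -15)) ==> 18*g + 6*p < 4*d - 9)
  WP_2: (p <= -15 ==> ((2*g == 5 ==> ((2*g == 5 ==> ((!(2*g == 5)) && (p <= -15 ==> ((2*g == 5 ==> ((2*g == 5 ==> ((!(2*g == 5)) && (!(p <= -15)) && 18*g + 6*p < 4*d - 9)) && ((!(2*g == 5)) ==> ((!(p <= -15)) && 18*g + 6*p < 4*d - 9)))) && ((!(2*g == 5)) ==> ((!(p <= -15)) && 18*g + 6*p < 4*d - 9)))) && ((!(p <= -15)) ==> 18*g + 6*p < 4*d - 9))) && ((!(2*g == 5)) ==> ((p <= -15 ==> ((2*g == 5 ==> ((2*g == 5 ==> ((!(2*g == 5)) && (!(p <= -15)) && 18*g + 6*p < 4*d - 9)) && ((!(2*g == 5)) ==> ((!(p <= -15)) && 18*g + 6*p < 4*d - 9)))) && ((!(2*g == 5)) ==> ((!(p <= -15)) && 18*g + 6*p < 4*d - 9)))) && ((!(p <= -15)) ==> 18*g + 6*p < 4*d - 9))))) && ((!(2*g == 5)) ==> ((p <= -15 ==> ((2*g == 5 ==> ((2*g == 5 ==> ((!(2*g == 5)) && (!(p <= -15)) && 18*g + 6*p < 4*d - 9)) && ((!(2*g == 5)) ==> ((!(p <= -15)) && 18*g + 6*p < 4*d - 9)))) && ((!(2*g == 5)) ==> ((!(p <= -15)) && 18*g + 6*p < 4*d - 9)))) && ((!(p <= -15)) ==> 18*g + 6*p < 4*d - 9))))) && ((!(p <= -15)) ==> 18*g + 6*p < 4*d - 9)
  WP_3: (p <= -15 ==> ((2*g == 5 ==> ((2*g == 5 ==> ((!(2*g == 5)) && (p <= -15 ==> ((2*g == 5 ==> ((2*g == 5 ==> ((!(2*g == 5)) && (p <= -15 ==> ((2*g == 5 ==> ((2*g == 5 ==> ((!(2*g == 5)) && (!(p <= -15)) && 18*g + 6*p < 4*d - 9)) && ((!(2*g == 5)) ==> ((!(p <= -15)) && 18*g + 6*p < 4*d - 9)))) && ((!(2*g == 5)) ==> ((!(p <= -15)) && 18*g + 6*p < 4*d - 9)))) && ((!(p <= -15)) ==> 18*g + 6*p < 4*d - 9))) && ((!(2*g == 5)) ==> ((p <= -15 ==> ((2*g == 5 ==> ((2*g == 5 ==> ((!(2*g == 5)) && (!(p <= -15)) && 18*g + 6*p < 4*d - 9)) && ((!(2*g == 5)) ==> ((!(p <= -15)) && 18*g + 6*p < 4*d - 9)))) && ((!(2*g == 5)) ==> ((!(p <= -15)) && 18*g + 6*p < 4*d - 9)))) && ((!(p <= -15)) ==> 18*g + 6*p < 4*d - 9))))) && ((!(2*g == 5)) ==> ((p <= -15 ==> ((2*g == 5 ==> ((2*g == 5 ==> ((!(2*g == 5)) && (!(p <= -15)) && 18*g + 6*p < 4*d - 9)) && ((!(2*g == 5)) ==> ((!(p <= -15)) && 18*g + 6*p < 4*d - 9)))) && ((!(2*g == 5)) ==> ((!(p <= -15)) && 18*g + 6*p < 4*d - 9)))) && ((!(p <= -15)) ==> 18*g + 6*p < 4*d - 9))))) && ((!(p <= -15)) ==> 18*g + 6*p < 4*d - 9))) && ((!(2*g == 5)) ==> ((p <= -15 ==> ((2*g == 5 ==> ((2*g == 5 ==> ((!(2*g == 5)) && (p <= -15 ==> ((2*g == 5 ==> ((2*g == 5 ==> ((!(2*g == 5)) && (!(p <= -15)) && 18*g + 6*p < 4*d - 9)) && ((!(2*g == 5)) ==> ((!(p <= -15)) && 18*g + 6*p < 4*d - 9)))) && ((!(2*g == 5)) ==> ((!(p <= -15)) && 18*g + 6*p < 4*d - 9)))) && ((!(p <= -15)) ==> 18*g + 6*p < 4*d - 9))) && ((!(2*g == 5)) ==> ((p <= -15 ==> ((2*g == 5 ==> ((2*g == 5 ==> ((!(2*g == 5)) && (!(p <= -15)) && 18*g + 6*p < 4*d - 9)) && ((!(2*g == 5)) ==> ((!(p <= -15)) && 18*g + 6*p < 4*d - 9)))) && ((!(2*g == 5)) ==> ((!(p <= -15)) && 18*g + 6*p < 4*d - 9)))) && ((!(p <= -15)) ==> 18*g + 6*p < 4*d - 9))))) && ((!(2*g == 5)) ==> ((p <= -15 ==> ((2*g == 5 ==> ((2*g == 5 ==> ((!(2*g == 5)) && (!(p <= -15)) && 18*g + 6*p < 4*d - 9)) && ((!(2*g == 5)) ==> ((!(p <= -15)) && 18*g + 6*p < 4*d - 9)))) && ((!(2*g == 5)) ==> ((!(p <= -15)) && 18*g + 6*p < 4*d - 9)))) && ((!(p <= -15)) ==> 18*g + 6*p < 4*d - 9))))) && ((!(p <= -15)) ==> 18*g + 6*p < 4*d - 9))))) && ((!(2*g == 5)) ==> ((p <= -15 ==> ((2*g == 5 ==> ((2*g == 5 ==> ((!(2*g == 5)) && (p <= -15 ==> ((2*g == 5 ==> ((2*g == 5 ==> ((!(2*g == 5)) && (!(p <= -15)) && 18*g + 6*p < 4*d - 9)) && ((!(2*g == 5)) ==> ((!(p <= -15)) && 18*g + 6*p < 4*d - 9)))) && ((!(2*g == 5)) ==> ((!(p <= -15)) && 18*g + 6*p < 4*d - 9)))) && ((!(p <= -15)) ==> 18*g + 6*p < 4*d - 9))) && ((!(2*g == 5)) ==> ((p <= -15 ==> ((2*g == 5 ==> ((2*g == 5 ==> ((!(2*g == 5)) && (!(p <= -15)) && 18*g + 6*p < 4*d - 9)) && ((!(2*g == 5)) ==> ((!(p <= -15)) && 18*g + 6*p < 4*d - 9)))) && ((!(2*g == 5)) ==> ((!(p <= -15)) && 18*g + 6*p < 4*d - 9)))) && ((!(p <= -15)) ==> 18*g + 6*p < 4*d - 9))))) && ((!(2*g == 5)) ==> ((p <= -15 ==> ((2*g == 5 ==> ((2*g == 5 ==> ((!(2*g == 5)) && (!(p <= -15)) && 18*g + 6*p < 4*d - 9)) && ((!(2*g == 5)) ==> ((!(p <= -15)) && 18*g + 6*p < 4*d - 9)))) && ((!(2*g == 5)) ==> ((!(p <= -15)) && 18*g + 6*p < 4*d - 9)))) && ((!(p <= -15)) ==> 18*g + 6*p < 4*d - 9))))) && ((!(p <= -15)) ==> 18*g + 6*p < 4*d - 9))))) && ((!(p <= -15)) ==> 18*g + 6*p < 4*d - 9)
So before the loop: (p <= -15 ==> ((2*g == 5 ==> ((2*g == 5 ==> ((!(2*g == 5)) && (p <= -15 ==> ((2*g == 5 ==> ((2*g == 5 ==> ((!(2*g == 5)) && (p <= -15 ==> ((2*g == 5 ==> ((2*g == 5 ==> ((!(2*g == 5)) && (!(p <= -15)) && 18*g + 6*p < 4*d - 9)) && ((!(2*g == 5)) ==> ((!(p <= -15)) && 18*g + 6*p < 4*d - 9)))) && ((!(2*g == 5)) ==> ((!(p <= -15)) && 18*g + 6*p < 4*d - 9)))) && ((!(p <= -15)) ==> 18*g + 6*p < 4*d - 9))) && ((!(2*g == 5)) ==> ((p <= -15 ==> ((2*g == 5 ==> ((2*g == 5 ==> ((!(2*g == 5)) && (!(p <= -15)) && 18*g + 6*p < 4*d - 9)) && ((!(2*g == 5)) ==> ((!(p <= -15)) && 18*g + 6*p < 4*d - 9)))) && ((!(2*g == 5)) ==> ((!(p <= -15)) && 18*g + 6*p < 4*d - 9)))) && ((!(p <= -15)) ==> 18*g + 6*p < 4*d - 9))))) && ((!(2*g == 5)) ==> ((p <= -15 ==> ((2*g == 5 ==> ((2*g == 5 ==> ((!(2*g == 5)) && (!(p <= -15)) && 18*g + 6*p < 4*d - 9)) && ((!(2*g == 5)) ==> ((!(p <= -15)) && 18*g + 6*p < 4*d - 9)))) && ((!(2*g == 5)) ==> ((!(p <= -15)) && 18*g + 6*p < 4*d - 9)))) && ((!(p <= -15)) ==> 18*g + 6*p < 4*d - 9))))) && ((!(p <= -15)) ==> 18*g + 6*p < 4*d - 9))) && ((!(2*g == 5)) ==> ((p <= -15 ==> ((2*g == 5 ==> ((2*g == 5 ==> ((!(2*g == 5)) && (p <= -15 ==> ((2*g == 5 ==> ((2*g == 5 ==> ((!(2*g == 5)) && (!(p <= -15)) && 18*g + 6*p < 4*d - 9)) && ((!(2*g == 5)) ==> ((!(p <= -15)) && 18*g + 6*p < 4*d - 9)))) && ((!(2*g == 5)) ==> ((!(p <= -15)) && 18*g + 6*p < 4*d - 9)))) && ((!(p <= -15)) ==> 18*g + 6*p < 4*d - 9))) && ((!(2*g == 5)) ==> ((p <= -15 ==> ((2*g == 5 ==> ((2*g == 5 ==> ((!(2*g == 5)) && (!(p <= -15)) && 18*g + 6*p < 4*d - 9)) && ((!(2*g == 5)) ==> ((!(p <= -15)) && 18*g + 6*p < 4*d - 9)))) && ((!(2*g == 5)) ==> ((!(p <= -15)) && 18*g + 6*p < 4*d - 9)))) && ((!(p <= -15)) ==> 18*g + 6*p < 4*d - 9))))) && ((!(2*g == 5)) ==> ((p <= -15 ==> ((2*g == 5 ==> ((2*g == 5 ==> ((!(2*g == 5)) && (!(p <= -15)) && 18*g + 6*p < 4*d - 9)) && ((!(2*g == 5)) ==> ((!(p <= -15)) && 18*g + 6*p < 4*d - 9)))) && ((!(2*g == 5)) ==> ((!(p <= -15)) && 18*g + 6*p < 4*d - 9)))) && ((!(p <= -15)) ==> 18*g + 6*p < 4*d - 9))))) && ((!(p <= -15)) ==> 18*g + 6*p < 4*d - 9))))) && ((!(2*g == 5)) ==> ((p <= -15 ==> ((2*g == 5 ==> ((2*g == 5 ==> ((!(2*g == 5)) && (p <= -15 ==> ((2*g == 5 ==> ((2*g == 5 ==> ((!(2*g == 5)) && (!(p <= -15)) && 18*g + 6*p < 4*d - 9)) && ((!(2*g == 5)) ==> ((!(p <= -15)) && 18*g + 6*p < 4*d - 9)))) && ((!(2*g == 5)) ==> ((!(p <= -15)) && 18*g + 6*p < 4*d - 9)))) && ((!(p <= -15)) ==> 18*g + 6*p < 4*d - 9))) && ((!(2*g == 5)) ==> ((p <= -15 ==> ((2*g == 5 ==> ((2*g == 5 ==> ((!(2*g == 5)) && (!(p <= -15)) && 18*g + 6*p < 4*d - 9)) && ((!(2*g == 5)) ==> ((!(p <= -15)) && 18*g + 6*p < 4*d - 9)))) && ((!(2*g == 5)) ==> ((!(p <= -15)) && 18*g + 6*p < 4*d - 9)))) && ((!(p <= -15)) ==> 18*g + 6*p < 4*d - 9))))) && ((!(2*g == 5)) ==> ((p <= -15 ==> ((2*g == 5 ==> ((2*g == 5 ==> ((!(2*g == 5)) && (!(p <= -15)) && 18*g + 6*p < 4*d - 9)) && ((!(2*g == 5)) ==> ((!(p <= -15)) && 18*g + 6*p < 4*d - 9)))) && ((!(2*g == 5)) ==> ((!(p <= -15)) && 18*g + 6*p < 4*d - 9)))) && ((!(p <= -15)) ==> 18*g + 6*p < 4*d - 9))))) && ((!(p <= -15)) ==> 18*g + 6*p < 4*d - 9))))) && ((!(p <= -15)) ==> 18*g + 6*p < 4*d - 9)
Answer: WP = (p <= -15 ==> ((2*g == 5 ==> ((2*g == 5 ==> ((!(2*g == 5)) && (p <= -15 ==> ((2*g == 5 ==> ((2*g == 5 ==> ((!(2*g == 5)) && (p <= -15 ==> ((2*g == 5 ==> ((2*g == 5 ==> ((!(2*g == 5)) && (!(p <= -15)) && 18*g + 6*p < 4*d - 9)) && ((!(2*g == 5)) ==> ((!(p <= -15)) && 18*g + 6*p < 4*d - 9)))) && ((!(2*g == 5)) ==> ((!(p <= -15)) && 18*g + 6*p < 4*d - 9)))) && ((!(p <= -15)) ==> 18*g + 6*p < 4*d - 9))) && ((!(2*g == 5)) ==> ((p <= -15 ==> ((2*g == 5 ==> ((2*g == 5 ==> ((!(2*g == 5)) && (!(p <= -15)) && 18*g + 6*p < 4*d - 9)) && ((!(2*g == 5)) ==> ((!(p <= -15)) && 18*g + 6*p < 4*d - 9)))) && ((!(2*g == 5)) ==> ((!(p <= -15)) && 18*g + 6*p < 4*d - 9)))) && ((!(p <= -15)) ==> 18*g + 6*p < 4*d - 9))))) && ((!(2*g == 5)) ==> ((p <= -15 ==> ((2*g == 5 ==> ((2*g == 5 ==> ((!(2*g == 5)) && (!(p <= -15)) && 18*g + 6*p < 4*d - 9)) && ((!(2*g == 5)) ==> ((!(p <= -15)) && 18*g + 6*p < 4*d - 9)))) && ((!(2*g == 5)) ==> ((!(p <= -15)) && 18*g + 6*p < 4*d - 9)))) && ((!(p <= -15)) ==> 18*g + 6*p < 4*d - 9))))) && ((!(p <= -15)) ==> 18*g + 6*p < 4*d - 9))) && ((!(2*g == 5)) ==> ((p <= -15 ==> ((2*g == 5 ==> ((2*g == 5 ==> ((!(2*g == 5)) && (p <= -15 ==> ((2*g == 5 ==> ((2*g == 5 ==> ((!(2*g == 5)) && (!(p <= -15)) && 18*g + 6*p < 4*d - 9)) && ((!(2*g == 5)) ==> ((!(p <= -15)) && 18*g + 6*p < 4*d - 9)))) && ((!(2*g == 5)) ==> ((!(p <= -15)) && 18*g + 6*p < 4*d - 9)))) && ((!(p <= -15)) ==> 18*g + 6*p < 4*d - 9))) && ((!(2*g == 5)) ==> ((p <= -15 ==> ((2*g == 5 ==> ((2*g == 5 ==> ((!(2*g == 5)) && (!(p <= -15)) && 18*g + 6*p < 4*d - 9)) && ((!(2*g == 5)) ==> ((!(p <= -15)) && 18*g + 6*p < 4*d - 9)))) && ((!(2*g == 5)) ==> ((!(p <= -15)) && 18*g + 6*p < 4*d - 9)))) && ((!(p <= -15)) ==> 18*g + 6*p < 4*d - 9))))) && ((!(2*g == 5)) ==> ((p <= -15 ==> ((2*g == 5 ==> ((2*g == 5 ==> ((!(2*g == 5)) && (!(p <= -15)) && 18*g + 6*p < 4*d - 9)) && ((!(2*g == 5)) ==> ((!(p <= -15)) && 18*g + 6*p < 4*d - 9)))) && ((!(2*g == 5)) ==> ((!(p <= -15)) && 18*g + 6*p < 4*d - 9)))) && ((!(p <= -15)) ==> 18*g + 6*p < 4*d - 9))))) && ((!(p <= -15)) ==> 18*g + 6*p < 4*d - 9))))) && ((!(2*g == 5)) ==> ((p <= -15 ==> ((2*g == 5 ==> ((2*g == 5 ==> ((!(2*g == 5)) && (p <= -15 ==> ((2*g == 5 ==> ((2*g == 5 ==> ((!(2*g == 5)) && (!(p <= -15)) && 18*g + 6*p < 4*d - 9)) && ((!(2*g == 5)) ==> ((!(p <= -15)) && 18*g + 6*p < 4*d - 9)))) && ((!(2*g == 5)) ==> ((!(p <= -15)) && 18*g + 6*p < 4*d - 9)))) && ((!(p <= -15)) ==> 18*g + 6*p < 4*d - 9))) && ((!(2*g == 5)) ==> ((p <= -15 ==> ((2*g == 5 ==> ((2*g == 5 ==> ((!(2*g == 5)) && (!(p <= -15)) && 18*g + 6*p < 4*d - 9)) && ((!(2*g == 5)) ==> ((!(p <= -15)) && 18*g + 6*p < 4*d - 9)))) && ((!(2*g == 5)) ==> ((!(p <= -15)) && 18*g + 6*p < 4*d - 9)))) && ((!(p <= -15)) ==> 18*g + 6*p < 4*d - 9))))) && ((!(2*g == 5)) ==> ((p <= -15 ==> ((2*g == 5 ==> ((2*g == 5 ==> ((!(2*g == 5)) && (!(p <= -15)) && 18*g + 6*p < 4*d - 9)) && ((!(2*g == 5)) ==> ((!(p <= -15)) && 18*g + 6*p < 4*d - 9)))) && ((!(2*g == 5)) ==> ((!(p <= -15)) && 18*g + 6*p < 4*d - 9)))) && ((!(p <= -15)) ==> 18*g + 6*p < 4*d - 9))))) && ((!(p <= -15)) ==> 18*g + 6*p < 4*d - 9))))) && ((!(p <= -15)) ==> 18*g + 6*p < 4*d - 9)


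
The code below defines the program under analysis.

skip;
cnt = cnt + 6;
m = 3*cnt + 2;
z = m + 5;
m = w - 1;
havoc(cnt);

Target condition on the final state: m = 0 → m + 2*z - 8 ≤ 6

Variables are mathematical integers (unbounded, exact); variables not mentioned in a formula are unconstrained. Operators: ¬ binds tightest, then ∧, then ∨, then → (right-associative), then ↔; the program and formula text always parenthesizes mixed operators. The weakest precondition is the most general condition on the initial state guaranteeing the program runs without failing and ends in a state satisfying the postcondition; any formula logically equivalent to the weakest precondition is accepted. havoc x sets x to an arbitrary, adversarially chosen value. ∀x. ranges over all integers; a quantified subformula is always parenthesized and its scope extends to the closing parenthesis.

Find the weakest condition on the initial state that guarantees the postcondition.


Working backward. After the program, the postcondition m = 0 → m + 2*z - 8 ≤ 6 must hold; in canonical form it is m = 0 → m + 2*z ≤ 14.
Before havoc cnt: m = 0 → m + 2*z ≤ 14
Before m := w - 1: w = 1 → w + 2*z ≤ 15
Before z := m + 5: w = 1 → 2*m + w ≤ 5
Before m := 3*cnt + 2: w = 1 → 6*cnt + w ≤ 1
Before cnt := cnt + 6: w = 1 → 6*cnt + w ≤ -35
Before skip: w = 1 → 6*cnt + w ≤ -35
Answer: WP = w = 1 → 6*cnt + w ≤ -35


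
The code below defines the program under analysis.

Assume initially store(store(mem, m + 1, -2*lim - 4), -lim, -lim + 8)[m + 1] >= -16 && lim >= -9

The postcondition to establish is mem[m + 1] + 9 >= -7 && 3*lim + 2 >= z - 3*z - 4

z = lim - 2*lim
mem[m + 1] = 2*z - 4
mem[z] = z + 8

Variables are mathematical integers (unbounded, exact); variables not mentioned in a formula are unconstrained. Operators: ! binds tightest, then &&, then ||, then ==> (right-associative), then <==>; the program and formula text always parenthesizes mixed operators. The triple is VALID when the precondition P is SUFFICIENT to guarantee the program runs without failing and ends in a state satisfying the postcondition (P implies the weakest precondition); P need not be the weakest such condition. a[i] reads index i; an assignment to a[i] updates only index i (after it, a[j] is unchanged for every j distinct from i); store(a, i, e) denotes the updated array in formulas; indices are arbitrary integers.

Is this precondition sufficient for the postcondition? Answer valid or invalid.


Working backward. After the program, the postcondition mem[m + 1] + 9 >= -7 && 3*lim + 2 >= z - 3*z - 4 must hold; in canonical form it is mem[m + 1] >= -16 && 3*lim + 2*z >= -6.
Before mem[z] := z + 8: store(mem, z, z + 8)[m + 1] >= -16 && 3*lim + 2*z >= -6
Before mem[m + 1] := 2*z - 4: store(store(mem, m + 1, 2*z - 4), z, z + 8)[m + 1] >= -16 && 3*lim + 2*z >= -6
Before z := lim - 2*lim: store(store(mem, m + 1, -2*lim - 4), -lim, -lim + 8)[m + 1] >= -16 && lim >= -6
The weakest precondition is store(store(mem, m + 1, -2*lim - 4), -lim, -lim + 8)[m + 1] >= -16 && lim >= -6.
Check whether store(store(mem, m + 1, -2*lim - 4), -lim, -lim + 8)[m + 1] >= -16 && lim >= -9 implies it.
Countermodel: at the initial state lim = -7, m = -1, mem = {[0] = 0, [7] = 0, elsewhere 0}, the precondition holds but the weakest precondition fails.
Answer: invalid


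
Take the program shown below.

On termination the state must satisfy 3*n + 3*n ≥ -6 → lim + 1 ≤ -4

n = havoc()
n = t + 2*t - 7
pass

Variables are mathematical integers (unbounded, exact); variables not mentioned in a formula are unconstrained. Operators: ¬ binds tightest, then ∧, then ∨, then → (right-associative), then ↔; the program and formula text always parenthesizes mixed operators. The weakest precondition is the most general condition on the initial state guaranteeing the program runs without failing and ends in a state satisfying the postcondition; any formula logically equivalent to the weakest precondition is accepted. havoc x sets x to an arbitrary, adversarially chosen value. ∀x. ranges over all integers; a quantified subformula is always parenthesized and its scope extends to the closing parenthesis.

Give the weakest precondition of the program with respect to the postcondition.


Working backward. After the program, the postcondition 3*n + 3*n ≥ -6 → lim + 1 ≤ -4 must hold; in canonical form it is 6*n ≥ -6 → lim ≤ -5.
Before skip: 6*n ≥ -6 → lim ≤ -5
Before n := t + 2*t - 7: 18*t ≥ 36 → lim ≤ -5
Before havoc n: 18*t ≥ 36 → lim ≤ -5
Answer: WP = 18*t ≥ 36 → lim ≤ -5
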